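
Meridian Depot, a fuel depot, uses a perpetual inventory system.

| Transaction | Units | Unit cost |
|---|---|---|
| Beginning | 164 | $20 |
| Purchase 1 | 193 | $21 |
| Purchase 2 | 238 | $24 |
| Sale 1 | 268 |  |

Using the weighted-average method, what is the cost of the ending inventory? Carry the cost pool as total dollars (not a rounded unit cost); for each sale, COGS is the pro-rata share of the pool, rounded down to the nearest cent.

After Beginning: 164 on hand, pool $3,280.00 (≈ $20.0000 each)
After Purchase 1: 357 on hand, pool $7,333.00 (≈ $20.5406 each)
After Purchase 2: 595 on hand, pool $13,045.00 (≈ $21.9244 each)
Sale 1, sell 268: 268/595 × $13,045.00 → $5,875.73
Ending inventory (cost pool remaining) = $7,169.27

Ending inventory = $7,169.27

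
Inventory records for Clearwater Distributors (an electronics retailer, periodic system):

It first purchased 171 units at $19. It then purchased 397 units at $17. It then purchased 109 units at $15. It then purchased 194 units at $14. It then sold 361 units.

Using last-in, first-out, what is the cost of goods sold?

Sale 1 (361) [LIFO — newest first]: 194 @ $14 + 109 @ $15 + 58 @ $17 = $5,337
Ending inventory: 171 @ $19 + 339 @ $17 = $9,012

COGS = $5,337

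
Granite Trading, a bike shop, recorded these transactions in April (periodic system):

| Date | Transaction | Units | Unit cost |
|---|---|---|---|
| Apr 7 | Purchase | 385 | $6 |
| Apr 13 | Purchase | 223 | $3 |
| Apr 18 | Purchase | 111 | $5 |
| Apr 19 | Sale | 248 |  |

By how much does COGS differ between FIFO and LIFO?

$522

FIFO COGS: 248 @ $6 = $1,488
LIFO COGS: 111 @ $5 + 137 @ $3 = $966
Difference = |$1,488 − $966| = $522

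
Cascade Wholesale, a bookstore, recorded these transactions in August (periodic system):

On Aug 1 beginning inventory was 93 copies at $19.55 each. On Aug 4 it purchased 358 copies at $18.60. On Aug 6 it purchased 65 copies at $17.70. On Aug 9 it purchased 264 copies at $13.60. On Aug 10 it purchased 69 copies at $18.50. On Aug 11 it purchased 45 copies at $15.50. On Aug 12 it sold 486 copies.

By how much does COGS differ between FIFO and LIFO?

$1,581.75

FIFO COGS: 93 @ $19.55 + 358 @ $18.60 + 35 @ $17.70 = $9,096.45
LIFO COGS: 45 @ $15.50 + 69 @ $18.50 + 264 @ $13.60 + 65 @ $17.70 + 43 @ $18.60 = $7,514.70
Difference = |$9,096.45 − $7,514.70| = $1,581.75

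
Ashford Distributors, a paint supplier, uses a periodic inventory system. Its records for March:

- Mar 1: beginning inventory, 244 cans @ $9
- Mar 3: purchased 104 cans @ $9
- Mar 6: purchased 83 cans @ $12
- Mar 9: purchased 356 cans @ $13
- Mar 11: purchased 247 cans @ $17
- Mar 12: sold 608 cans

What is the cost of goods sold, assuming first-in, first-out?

COGS = $6,429

Mar 12, 608 sold [FIFO — oldest first]: 244 @ $9 + 104 @ $9 + 83 @ $12 + 177 @ $13 = $6,429
Ending inventory: 179 @ $13 + 247 @ $17 = $6,526
Check: goods available $12,955 = COGS $6,429 + ending $6,526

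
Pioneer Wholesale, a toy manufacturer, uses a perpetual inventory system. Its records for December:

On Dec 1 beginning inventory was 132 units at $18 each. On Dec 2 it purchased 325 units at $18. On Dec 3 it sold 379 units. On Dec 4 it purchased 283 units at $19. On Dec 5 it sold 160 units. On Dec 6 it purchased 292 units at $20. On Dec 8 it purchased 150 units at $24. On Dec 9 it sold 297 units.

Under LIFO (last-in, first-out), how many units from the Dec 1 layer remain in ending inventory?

78

Dec 3, 379 sold [LIFO — newest first]: 325 @ $18 + 54 @ $18 = $6,822
Dec 5, 160 sold [LIFO — newest first]: 160 @ $19 = $3,040
Dec 9, 297 sold [LIFO — newest first]: 150 @ $24 + 147 @ $20 = $6,540
Total COGS = $6,822 + $3,040 + $6,540 = $16,402
Ending inventory: 78 @ $18 + 123 @ $19 + 145 @ $20 = $6,641
Check: goods available $23,043 = COGS $16,402 + ending $6,641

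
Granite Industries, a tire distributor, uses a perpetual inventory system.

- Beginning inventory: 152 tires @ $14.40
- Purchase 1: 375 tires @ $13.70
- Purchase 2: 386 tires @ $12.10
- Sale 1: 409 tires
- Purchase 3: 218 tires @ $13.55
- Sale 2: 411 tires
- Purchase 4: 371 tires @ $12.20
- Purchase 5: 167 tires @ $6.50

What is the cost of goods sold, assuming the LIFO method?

COGS = $10,583.70

Sale 1 (409) [LIFO — newest first]: 386 @ $12.10 + 23 @ $13.70 = $4,985.70
Sale 2 (411) [LIFO — newest first]: 218 @ $13.55 + 193 @ $13.70 = $5,598.00
Total COGS = $4,985.70 + $5,598.00 = $10,583.70
Ending inventory: 152 @ $14.40 + 159 @ $13.70 + 371 @ $12.20 + 167 @ $6.50 = $9,978.80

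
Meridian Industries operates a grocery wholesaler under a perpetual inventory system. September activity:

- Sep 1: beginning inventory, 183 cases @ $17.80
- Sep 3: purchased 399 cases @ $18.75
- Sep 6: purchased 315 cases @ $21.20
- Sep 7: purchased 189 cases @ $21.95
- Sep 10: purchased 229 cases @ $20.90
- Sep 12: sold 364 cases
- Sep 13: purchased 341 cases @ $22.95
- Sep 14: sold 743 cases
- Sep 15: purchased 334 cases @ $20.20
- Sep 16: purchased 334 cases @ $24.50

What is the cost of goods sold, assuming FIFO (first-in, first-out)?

COGS = $22,004.10

Sep 12, 364 sold [FIFO — oldest first]: 183 @ $17.80 + 181 @ $18.75 = $6,651.15
Sep 14, 743 sold [FIFO — oldest first]: 218 @ $18.75 + 315 @ $21.20 + 189 @ $21.95 + 21 @ $20.90 = $15,352.95
Total COGS = $6,651.15 + $15,352.95 = $22,004.10
Ending inventory: 208 @ $20.90 + 341 @ $22.95 + 334 @ $20.20 + 334 @ $24.50 = $27,102.95
Check: goods available $49,107.05 = COGS $22,004.10 + ending $27,102.95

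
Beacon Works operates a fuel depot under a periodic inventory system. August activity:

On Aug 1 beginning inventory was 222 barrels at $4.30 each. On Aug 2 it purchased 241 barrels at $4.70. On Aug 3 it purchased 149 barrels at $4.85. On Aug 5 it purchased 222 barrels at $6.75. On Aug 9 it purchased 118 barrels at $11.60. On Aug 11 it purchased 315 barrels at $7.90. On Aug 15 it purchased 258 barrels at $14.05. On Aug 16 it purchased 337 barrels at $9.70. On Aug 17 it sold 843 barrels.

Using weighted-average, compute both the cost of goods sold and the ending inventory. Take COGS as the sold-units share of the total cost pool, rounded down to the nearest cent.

COGS = $6,818.04; ending inventory = $8,241.51

Aug 17, sell 843: 843/1862 × $15,059.55 → $6,818.04
Ending inventory (cost pool remaining) = $8,241.51
Check: goods available $15,059.55 = COGS $6,818.04 + ending $8,241.51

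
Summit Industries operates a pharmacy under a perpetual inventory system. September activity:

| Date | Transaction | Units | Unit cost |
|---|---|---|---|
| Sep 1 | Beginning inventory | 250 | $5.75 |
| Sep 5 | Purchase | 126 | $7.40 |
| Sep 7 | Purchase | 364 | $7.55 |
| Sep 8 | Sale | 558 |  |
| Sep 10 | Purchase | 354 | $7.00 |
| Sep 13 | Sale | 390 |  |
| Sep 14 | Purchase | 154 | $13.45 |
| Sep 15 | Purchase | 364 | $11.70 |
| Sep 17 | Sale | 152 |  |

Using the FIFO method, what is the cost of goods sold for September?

Sep 8, 558 sold [FIFO — oldest first]: 250 @ $5.75 + 126 @ $7.40 + 182 @ $7.55 = $3,744.00
Sep 13, 390 sold [FIFO — oldest first]: 182 @ $7.55 + 208 @ $7.00 = $2,830.10
Sep 17, 152 sold [FIFO — oldest first]: 146 @ $7.00 + 6 @ $13.45 = $1,102.70
Total COGS = $3,744.00 + $2,830.10 + $1,102.70 = $7,676.80
Ending inventory: 148 @ $13.45 + 364 @ $11.70 = $6,249.40

COGS = $7,676.80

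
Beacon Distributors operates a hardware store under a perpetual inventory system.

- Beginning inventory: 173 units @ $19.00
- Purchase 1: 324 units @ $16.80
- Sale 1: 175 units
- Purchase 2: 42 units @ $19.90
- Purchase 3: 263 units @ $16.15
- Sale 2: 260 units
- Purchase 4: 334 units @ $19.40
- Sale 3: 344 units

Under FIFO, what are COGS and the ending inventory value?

COGS = $13,442.00; ending inventory = $6,851.05

Sale 1 (175) [FIFO — oldest first]: 173 @ $19.00 + 2 @ $16.80 = $3,320.60
Sale 2 (260) [FIFO — oldest first]: 260 @ $16.80 = $4,368.00
Sale 3 (344) [FIFO — oldest first]: 62 @ $16.80 + 42 @ $19.90 + 240 @ $16.15 = $5,753.40
Total COGS = $3,320.60 + $4,368.00 + $5,753.40 = $13,442.00
Ending inventory: 23 @ $16.15 + 334 @ $19.40 = $6,851.05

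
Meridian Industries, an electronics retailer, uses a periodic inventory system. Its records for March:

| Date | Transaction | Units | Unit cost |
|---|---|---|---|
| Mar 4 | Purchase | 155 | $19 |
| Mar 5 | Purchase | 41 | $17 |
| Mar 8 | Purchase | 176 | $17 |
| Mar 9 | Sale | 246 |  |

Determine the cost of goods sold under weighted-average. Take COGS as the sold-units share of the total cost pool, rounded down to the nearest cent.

COGS = $4,387.00

Mar 9, sell 246: 246/372 × $6,634.00 → $4,387.00
Ending inventory (cost pool remaining) = $2,247.00
Check: goods available $6,634.00 = COGS $4,387.00 + ending $2,247.00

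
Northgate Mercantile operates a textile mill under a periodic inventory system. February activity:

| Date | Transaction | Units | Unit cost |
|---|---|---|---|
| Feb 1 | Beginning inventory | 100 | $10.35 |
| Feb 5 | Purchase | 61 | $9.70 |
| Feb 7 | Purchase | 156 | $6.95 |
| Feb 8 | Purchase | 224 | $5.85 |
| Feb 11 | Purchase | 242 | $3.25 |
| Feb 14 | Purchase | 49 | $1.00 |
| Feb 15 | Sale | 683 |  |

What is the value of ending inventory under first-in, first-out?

Feb 15, 683 sold [FIFO — oldest first]: 100 @ $10.35 + 61 @ $9.70 + 156 @ $6.95 + 224 @ $5.85 + 142 @ $3.25 = $4,482.80
Ending inventory: 100 @ $3.25 + 49 @ $1.00 = $374.00
Check: goods available $4,856.80 = COGS $4,482.80 + ending $374.00

Ending inventory = $374.00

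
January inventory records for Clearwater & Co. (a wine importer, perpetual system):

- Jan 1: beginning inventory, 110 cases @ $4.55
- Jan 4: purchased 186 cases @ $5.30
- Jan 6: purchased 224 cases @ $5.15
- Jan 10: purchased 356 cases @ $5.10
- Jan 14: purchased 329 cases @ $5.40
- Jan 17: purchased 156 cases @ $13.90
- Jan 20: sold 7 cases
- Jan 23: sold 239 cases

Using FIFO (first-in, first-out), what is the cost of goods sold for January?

Jan 20, 7 sold [FIFO — oldest first]: 7 @ $4.55 = $31.85
Jan 23, 239 sold [FIFO — oldest first]: 103 @ $4.55 + 136 @ $5.30 = $1,189.45
Total COGS = $31.85 + $1,189.45 = $1,221.30
Ending inventory: 50 @ $5.30 + 224 @ $5.15 + 356 @ $5.10 + 329 @ $5.40 + 156 @ $13.90 = $7,179.20
Check: goods available $8,400.50 = COGS $1,221.30 + ending $7,179.20

COGS = $1,221.30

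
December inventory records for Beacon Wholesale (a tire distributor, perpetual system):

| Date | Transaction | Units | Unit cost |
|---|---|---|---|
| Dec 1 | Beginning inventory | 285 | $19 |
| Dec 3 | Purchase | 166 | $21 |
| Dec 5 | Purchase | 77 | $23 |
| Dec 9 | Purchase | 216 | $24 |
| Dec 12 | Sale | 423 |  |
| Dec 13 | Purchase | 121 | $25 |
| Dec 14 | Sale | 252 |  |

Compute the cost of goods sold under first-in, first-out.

COGS = $14,200

Dec 12, 423 sold [FIFO — oldest first]: 285 @ $19 + 138 @ $21 = $8,313
Dec 14, 252 sold [FIFO — oldest first]: 28 @ $21 + 77 @ $23 + 147 @ $24 = $5,887
Total COGS = $8,313 + $5,887 = $14,200
Ending inventory: 69 @ $24 + 121 @ $25 = $4,681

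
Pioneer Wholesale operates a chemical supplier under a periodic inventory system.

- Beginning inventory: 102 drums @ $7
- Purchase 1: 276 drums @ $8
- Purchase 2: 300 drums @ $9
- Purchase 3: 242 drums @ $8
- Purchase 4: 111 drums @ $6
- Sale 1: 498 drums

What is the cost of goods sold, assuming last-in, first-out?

COGS = $3,907

Sale 1 (498) [LIFO — newest first]: 111 @ $6 + 242 @ $8 + 145 @ $9 = $3,907
Ending inventory: 102 @ $7 + 276 @ $8 + 155 @ $9 = $4,317
Check: goods available $8,224 = COGS $3,907 + ending $4,317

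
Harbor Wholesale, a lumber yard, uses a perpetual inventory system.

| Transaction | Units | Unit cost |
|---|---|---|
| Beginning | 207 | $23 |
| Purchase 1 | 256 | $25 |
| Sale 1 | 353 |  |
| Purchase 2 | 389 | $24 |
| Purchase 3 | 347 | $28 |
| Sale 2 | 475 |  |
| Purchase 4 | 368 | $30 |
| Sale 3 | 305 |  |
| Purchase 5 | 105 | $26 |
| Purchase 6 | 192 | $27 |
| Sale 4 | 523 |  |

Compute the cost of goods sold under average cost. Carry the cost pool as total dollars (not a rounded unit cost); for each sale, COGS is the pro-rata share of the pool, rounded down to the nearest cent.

After Beginning: 207 on hand, pool $4,761.00 (≈ $23.0000 each)
After Purchase 1: 463 on hand, pool $11,161.00 (≈ $24.1058 each)
Sale 1, sell 353: 353/463 × $11,161.00 → $8,509.35
After Purchase 2: 499 on hand, pool $11,987.65 (≈ $24.0233 each)
After Purchase 3: 846 on hand, pool $21,703.65 (≈ $25.6544 each)
Sale 2, sell 475: 475/846 × $21,703.65 → $12,185.85
After Purchase 4: 739 on hand, pool $20,557.80 (≈ $27.8184 each)
Sale 3, sell 305: 305/739 × $20,557.80 → $8,484.61
After Purchase 5: 539 on hand, pool $14,803.19 (≈ $27.4642 each)
After Purchase 6: 731 on hand, pool $19,987.19 (≈ $27.3423 each)
Sale 4, sell 523: 523/731 × $19,987.19 → $14,300.00
Total COGS = $8,509.35 + $12,185.85 + $8,484.61 + $14,300.00 = $43,479.81
Ending inventory (cost pool remaining) = $5,687.19
Check: goods available $49,167.00 = COGS $43,479.81 + ending $5,687.19

COGS = $43,479.81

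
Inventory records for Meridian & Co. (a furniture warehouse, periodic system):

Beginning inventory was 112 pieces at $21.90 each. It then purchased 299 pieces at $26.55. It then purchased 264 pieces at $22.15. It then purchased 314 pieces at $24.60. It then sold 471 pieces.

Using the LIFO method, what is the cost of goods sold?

Sale 1 (471) [LIFO — newest first]: 314 @ $24.60 + 157 @ $22.15 = $11,201.95
Ending inventory: 112 @ $21.90 + 299 @ $26.55 + 107 @ $22.15 = $12,761.30
Check: goods available $23,963.25 = COGS $11,201.95 + ending $12,761.30

COGS = $11,201.95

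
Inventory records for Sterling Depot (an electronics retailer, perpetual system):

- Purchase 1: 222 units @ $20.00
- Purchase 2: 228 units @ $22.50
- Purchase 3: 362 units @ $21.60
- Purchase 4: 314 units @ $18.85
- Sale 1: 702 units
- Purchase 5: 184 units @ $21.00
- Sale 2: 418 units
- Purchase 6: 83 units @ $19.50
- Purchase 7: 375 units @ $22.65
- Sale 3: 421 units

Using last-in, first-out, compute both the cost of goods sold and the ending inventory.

Sale 1 (702) [LIFO — newest first]: 314 @ $18.85 + 362 @ $21.60 + 26 @ $22.50 = $14,323.10
Sale 2 (418) [LIFO — newest first]: 184 @ $21.00 + 202 @ $22.50 + 32 @ $20.00 = $9,049.00
Sale 3 (421) [LIFO — newest first]: 375 @ $22.65 + 46 @ $19.50 = $9,390.75
Total COGS = $14,323.10 + $9,049.00 + $9,390.75 = $32,762.85
Ending inventory: 190 @ $20.00 + 37 @ $19.50 = $4,521.50
Check: goods available $37,284.35 = COGS $32,762.85 + ending $4,521.50

COGS = $32,762.85; ending inventory = $4,521.50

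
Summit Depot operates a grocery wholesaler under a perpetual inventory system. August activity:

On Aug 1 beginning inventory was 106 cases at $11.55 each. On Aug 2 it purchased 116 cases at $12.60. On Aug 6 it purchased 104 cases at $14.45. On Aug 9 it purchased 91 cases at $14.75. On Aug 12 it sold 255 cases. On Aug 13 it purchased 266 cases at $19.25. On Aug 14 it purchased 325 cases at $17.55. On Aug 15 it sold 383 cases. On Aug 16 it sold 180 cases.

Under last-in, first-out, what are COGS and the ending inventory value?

COGS = $13,886.30; ending inventory = $2,468.90

Aug 12, 255 sold [LIFO — newest first]: 91 @ $14.75 + 104 @ $14.45 + 60 @ $12.60 = $3,601.05
Aug 15, 383 sold [LIFO — newest first]: 325 @ $17.55 + 58 @ $19.25 = $6,820.25
Aug 16, 180 sold [LIFO — newest first]: 180 @ $19.25 = $3,465.00
Total COGS = $3,601.05 + $6,820.25 + $3,465.00 = $13,886.30
Ending inventory: 106 @ $11.55 + 56 @ $12.60 + 28 @ $19.25 = $2,468.90
Check: goods available $16,355.20 = COGS $13,886.30 + ending $2,468.90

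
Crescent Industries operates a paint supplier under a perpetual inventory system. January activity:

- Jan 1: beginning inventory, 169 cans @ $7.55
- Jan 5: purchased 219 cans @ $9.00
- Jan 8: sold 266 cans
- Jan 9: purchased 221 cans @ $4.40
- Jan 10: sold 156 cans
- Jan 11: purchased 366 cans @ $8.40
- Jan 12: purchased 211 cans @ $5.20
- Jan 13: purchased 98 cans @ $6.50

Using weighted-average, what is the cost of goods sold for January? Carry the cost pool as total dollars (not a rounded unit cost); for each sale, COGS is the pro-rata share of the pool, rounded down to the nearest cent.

After Jan 1: 169 on hand, pool $1,275.95 (≈ $7.5500 each)
After Jan 5: 388 on hand, pool $3,246.95 (≈ $8.3684 each)
Jan 8, sell 266: 266/388 × $3,246.95 → $2,226.00
After Jan 9: 343 on hand, pool $1,993.35 (≈ $5.8115 each)
Jan 10, sell 156: 156/343 × $1,993.35 → $906.59
After Jan 11: 553 on hand, pool $4,161.16 (≈ $7.5247 each)
After Jan 12: 764 on hand, pool $5,258.36 (≈ $6.8827 each)
After Jan 13: 862 on hand, pool $5,895.36 (≈ $6.8392 each)
Total COGS = $2,226.00 + $906.59 = $3,132.59
Ending inventory (cost pool remaining) = $5,895.36

COGS = $3,132.59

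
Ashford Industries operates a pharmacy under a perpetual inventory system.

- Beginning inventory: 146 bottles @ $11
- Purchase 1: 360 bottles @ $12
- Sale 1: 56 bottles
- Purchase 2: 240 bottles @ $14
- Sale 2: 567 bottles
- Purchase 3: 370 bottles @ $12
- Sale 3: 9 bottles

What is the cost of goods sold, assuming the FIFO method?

Sale 1 (56) [FIFO — oldest first]: 56 @ $11 = $616
Sale 2 (567) [FIFO — oldest first]: 90 @ $11 + 360 @ $12 + 117 @ $14 = $6,948
Sale 3 (9) [FIFO — oldest first]: 9 @ $14 = $126
Total COGS = $616 + $6,948 + $126 = $7,690
Ending inventory: 114 @ $14 + 370 @ $12 = $6,036
Check: goods available $13,726 = COGS $7,690 + ending $6,036

COGS = $7,690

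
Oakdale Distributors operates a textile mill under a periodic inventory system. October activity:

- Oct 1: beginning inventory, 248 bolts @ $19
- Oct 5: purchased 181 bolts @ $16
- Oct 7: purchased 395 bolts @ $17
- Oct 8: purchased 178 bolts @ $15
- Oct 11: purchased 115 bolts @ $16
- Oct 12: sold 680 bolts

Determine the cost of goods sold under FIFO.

Oct 12, 680 sold [FIFO — oldest first]: 248 @ $19 + 181 @ $16 + 251 @ $17 = $11,875
Ending inventory: 144 @ $17 + 178 @ $15 + 115 @ $16 = $6,958

COGS = $11,875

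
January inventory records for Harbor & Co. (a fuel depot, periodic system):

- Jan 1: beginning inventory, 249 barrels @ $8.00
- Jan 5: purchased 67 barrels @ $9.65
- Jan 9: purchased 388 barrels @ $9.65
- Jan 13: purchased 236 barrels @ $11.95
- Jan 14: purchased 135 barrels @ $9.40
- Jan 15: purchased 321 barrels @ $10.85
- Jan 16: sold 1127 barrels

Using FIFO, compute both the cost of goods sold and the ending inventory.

Jan 16, 1127 sold [FIFO — oldest first]: 249 @ $8.00 + 67 @ $9.65 + 388 @ $9.65 + 236 @ $11.95 + 135 @ $9.40 + 52 @ $10.85 = $11,036.15
Ending inventory: 269 @ $10.85 = $2,918.65

COGS = $11,036.15; ending inventory = $2,918.65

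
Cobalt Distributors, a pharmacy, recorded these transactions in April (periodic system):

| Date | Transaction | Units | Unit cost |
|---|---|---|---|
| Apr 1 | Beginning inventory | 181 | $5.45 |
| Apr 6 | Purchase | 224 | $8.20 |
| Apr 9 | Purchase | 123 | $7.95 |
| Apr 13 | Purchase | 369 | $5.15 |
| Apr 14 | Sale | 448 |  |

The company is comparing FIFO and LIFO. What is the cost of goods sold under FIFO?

FIFO COGS: 181 @ $5.45 + 224 @ $8.20 + 43 @ $7.95 = $3,165.10
LIFO COGS: 369 @ $5.15 + 79 @ $7.95 = $2,528.40

COGS = $3,165.10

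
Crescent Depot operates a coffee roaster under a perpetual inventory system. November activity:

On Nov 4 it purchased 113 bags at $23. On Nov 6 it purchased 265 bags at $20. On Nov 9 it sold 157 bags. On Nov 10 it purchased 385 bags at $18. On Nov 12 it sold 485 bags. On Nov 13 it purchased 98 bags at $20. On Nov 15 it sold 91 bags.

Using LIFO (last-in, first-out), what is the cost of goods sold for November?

COGS = $13,890

Nov 9, 157 sold [LIFO — newest first]: 157 @ $20 = $3,140
Nov 12, 485 sold [LIFO — newest first]: 385 @ $18 + 100 @ $20 = $8,930
Nov 15, 91 sold [LIFO — newest first]: 91 @ $20 = $1,820
Total COGS = $3,140 + $8,930 + $1,820 = $13,890
Ending inventory: 113 @ $23 + 8 @ $20 + 7 @ $20 = $2,899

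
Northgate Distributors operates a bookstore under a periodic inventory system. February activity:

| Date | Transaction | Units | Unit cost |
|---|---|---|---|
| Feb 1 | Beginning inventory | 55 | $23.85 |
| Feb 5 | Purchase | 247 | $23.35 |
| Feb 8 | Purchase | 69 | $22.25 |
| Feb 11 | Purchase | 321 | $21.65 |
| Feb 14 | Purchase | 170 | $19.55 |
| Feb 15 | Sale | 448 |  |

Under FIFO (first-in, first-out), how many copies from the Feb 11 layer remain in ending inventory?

Feb 15, 448 sold [FIFO — oldest first]: 55 @ $23.85 + 247 @ $23.35 + 69 @ $22.25 + 77 @ $21.65 = $10,281.50
Ending inventory: 244 @ $21.65 + 170 @ $19.55 = $8,606.10

244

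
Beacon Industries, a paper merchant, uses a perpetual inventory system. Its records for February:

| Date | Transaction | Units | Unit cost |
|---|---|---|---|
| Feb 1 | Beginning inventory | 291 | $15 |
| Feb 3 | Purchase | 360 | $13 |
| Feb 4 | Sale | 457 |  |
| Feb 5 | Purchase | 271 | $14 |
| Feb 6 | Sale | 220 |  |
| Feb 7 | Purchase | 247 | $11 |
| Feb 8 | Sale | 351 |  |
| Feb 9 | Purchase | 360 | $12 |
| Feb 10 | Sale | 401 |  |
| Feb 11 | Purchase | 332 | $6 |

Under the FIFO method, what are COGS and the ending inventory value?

COGS = $18,676; ending inventory = $3,192

Feb 4, 457 sold [FIFO — oldest first]: 291 @ $15 + 166 @ $13 = $6,523
Feb 6, 220 sold [FIFO — oldest first]: 194 @ $13 + 26 @ $14 = $2,886
Feb 8, 351 sold [FIFO — oldest first]: 245 @ $14 + 106 @ $11 = $4,596
Feb 10, 401 sold [FIFO — oldest first]: 141 @ $11 + 260 @ $12 = $4,671
Total COGS = $6,523 + $2,886 + $4,596 + $4,671 = $18,676
Ending inventory: 100 @ $12 + 332 @ $6 = $3,192
Check: goods available $21,868 = COGS $18,676 + ending $3,192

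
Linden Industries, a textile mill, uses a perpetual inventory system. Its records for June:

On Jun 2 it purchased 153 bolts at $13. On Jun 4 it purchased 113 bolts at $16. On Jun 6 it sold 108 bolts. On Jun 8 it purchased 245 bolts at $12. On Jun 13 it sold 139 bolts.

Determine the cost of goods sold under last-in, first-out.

COGS = $3,396

Jun 6, 108 sold [LIFO — newest first]: 108 @ $16 = $1,728
Jun 13, 139 sold [LIFO — newest first]: 139 @ $12 = $1,668
Total COGS = $1,728 + $1,668 = $3,396
Ending inventory: 153 @ $13 + 5 @ $16 + 106 @ $12 = $3,341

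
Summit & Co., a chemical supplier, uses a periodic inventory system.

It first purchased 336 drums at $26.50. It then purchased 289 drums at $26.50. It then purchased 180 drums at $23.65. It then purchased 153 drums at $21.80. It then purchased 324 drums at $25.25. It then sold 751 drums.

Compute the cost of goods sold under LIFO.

COGS = $18,264.40

Sale 1 (751) [LIFO — newest first]: 324 @ $25.25 + 153 @ $21.80 + 180 @ $23.65 + 94 @ $26.50 = $18,264.40
Ending inventory: 336 @ $26.50 + 195 @ $26.50 = $14,071.50
Check: goods available $32,335.90 = COGS $18,264.40 + ending $14,071.50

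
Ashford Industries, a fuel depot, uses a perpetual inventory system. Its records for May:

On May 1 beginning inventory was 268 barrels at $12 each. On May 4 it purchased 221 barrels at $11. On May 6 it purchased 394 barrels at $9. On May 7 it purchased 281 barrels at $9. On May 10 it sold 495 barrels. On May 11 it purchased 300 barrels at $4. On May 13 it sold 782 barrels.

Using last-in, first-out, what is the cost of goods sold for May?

COGS = $10,678

May 10, 495 sold [LIFO — newest first]: 281 @ $9 + 214 @ $9 = $4,455
May 13, 782 sold [LIFO — newest first]: 300 @ $4 + 180 @ $9 + 221 @ $11 + 81 @ $12 = $6,223
Total COGS = $4,455 + $6,223 = $10,678
Ending inventory: 187 @ $12 = $2,244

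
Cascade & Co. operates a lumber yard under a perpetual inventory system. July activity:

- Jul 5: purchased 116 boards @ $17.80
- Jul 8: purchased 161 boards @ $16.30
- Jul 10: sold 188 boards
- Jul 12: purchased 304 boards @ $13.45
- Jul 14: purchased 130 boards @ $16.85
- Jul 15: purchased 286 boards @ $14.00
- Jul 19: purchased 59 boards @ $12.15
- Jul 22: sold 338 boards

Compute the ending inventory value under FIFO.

Ending inventory = $7,651.10

Jul 10, 188 sold [FIFO — oldest first]: 116 @ $17.80 + 72 @ $16.30 = $3,238.40
Jul 22, 338 sold [FIFO — oldest first]: 89 @ $16.30 + 249 @ $13.45 = $4,799.75
Total COGS = $3,238.40 + $4,799.75 = $8,038.15
Ending inventory: 55 @ $13.45 + 130 @ $16.85 + 286 @ $14.00 + 59 @ $12.15 = $7,651.10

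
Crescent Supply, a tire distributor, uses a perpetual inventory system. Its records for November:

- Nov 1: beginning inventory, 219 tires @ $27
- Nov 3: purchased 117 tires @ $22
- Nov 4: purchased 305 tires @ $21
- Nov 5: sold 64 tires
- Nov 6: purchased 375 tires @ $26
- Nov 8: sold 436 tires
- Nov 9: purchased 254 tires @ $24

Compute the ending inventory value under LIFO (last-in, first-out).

Nov 5, 64 sold [LIFO — newest first]: 64 @ $21 = $1,344
Nov 8, 436 sold [LIFO — newest first]: 375 @ $26 + 61 @ $21 = $11,031
Total COGS = $1,344 + $11,031 = $12,375
Ending inventory: 219 @ $27 + 117 @ $22 + 180 @ $21 + 254 @ $24 = $18,363
Check: goods available $30,738 = COGS $12,375 + ending $18,363

Ending inventory = $18,363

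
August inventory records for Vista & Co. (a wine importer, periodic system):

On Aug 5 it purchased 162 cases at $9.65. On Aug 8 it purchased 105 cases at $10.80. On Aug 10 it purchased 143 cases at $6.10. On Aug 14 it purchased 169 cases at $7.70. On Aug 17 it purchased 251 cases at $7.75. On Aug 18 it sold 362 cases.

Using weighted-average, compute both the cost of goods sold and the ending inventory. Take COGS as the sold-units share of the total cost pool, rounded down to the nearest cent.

COGS = $2,972.82; ending inventory = $3,843.33

Aug 18, sell 362: 362/830 × $6,816.15 → $2,972.82
Ending inventory (cost pool remaining) = $3,843.33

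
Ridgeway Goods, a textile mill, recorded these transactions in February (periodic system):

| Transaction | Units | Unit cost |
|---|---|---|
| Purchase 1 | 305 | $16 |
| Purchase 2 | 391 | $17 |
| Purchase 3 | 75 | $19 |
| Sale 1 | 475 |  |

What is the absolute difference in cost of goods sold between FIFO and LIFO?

FIFO COGS: 305 @ $16 + 170 @ $17 = $7,770
LIFO COGS: 75 @ $19 + 391 @ $17 + 9 @ $16 = $8,216
Difference = |$7,770 − $8,216| = $446

$446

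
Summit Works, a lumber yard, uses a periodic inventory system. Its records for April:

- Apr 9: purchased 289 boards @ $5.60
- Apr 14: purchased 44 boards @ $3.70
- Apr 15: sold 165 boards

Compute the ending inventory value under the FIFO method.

Ending inventory = $857.20

Apr 15, 165 sold [FIFO — oldest first]: 165 @ $5.60 = $924.00
Ending inventory: 124 @ $5.60 + 44 @ $3.70 = $857.20
Check: goods available $1,781.20 = COGS $924.00 + ending $857.20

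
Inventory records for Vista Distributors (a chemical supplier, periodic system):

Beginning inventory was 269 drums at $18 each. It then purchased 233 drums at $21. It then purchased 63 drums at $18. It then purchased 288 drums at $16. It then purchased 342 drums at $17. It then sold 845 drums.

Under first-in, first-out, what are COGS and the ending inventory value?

Sale 1 (845) [FIFO — oldest first]: 269 @ $18 + 233 @ $21 + 63 @ $18 + 280 @ $16 = $15,349
Ending inventory: 8 @ $16 + 342 @ $17 = $5,942

COGS = $15,349; ending inventory = $5,942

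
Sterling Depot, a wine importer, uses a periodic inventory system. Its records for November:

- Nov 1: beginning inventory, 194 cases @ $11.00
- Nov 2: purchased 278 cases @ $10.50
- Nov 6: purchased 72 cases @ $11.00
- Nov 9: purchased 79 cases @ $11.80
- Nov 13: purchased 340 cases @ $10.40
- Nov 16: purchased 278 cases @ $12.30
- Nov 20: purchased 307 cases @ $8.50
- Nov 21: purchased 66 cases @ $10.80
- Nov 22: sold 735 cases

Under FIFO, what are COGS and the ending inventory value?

COGS = $7,942.00; ending inventory = $9,112.90

Nov 22, 735 sold [FIFO — oldest first]: 194 @ $11.00 + 278 @ $10.50 + 72 @ $11.00 + 79 @ $11.80 + 112 @ $10.40 = $7,942.00
Ending inventory: 228 @ $10.40 + 278 @ $12.30 + 307 @ $8.50 + 66 @ $10.80 = $9,112.90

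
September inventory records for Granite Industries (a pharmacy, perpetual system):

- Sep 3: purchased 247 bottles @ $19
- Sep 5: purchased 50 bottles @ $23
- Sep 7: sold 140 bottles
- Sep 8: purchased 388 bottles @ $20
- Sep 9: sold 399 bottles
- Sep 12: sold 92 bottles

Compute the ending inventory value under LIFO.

Sep 7, 140 sold [LIFO — newest first]: 50 @ $23 + 90 @ $19 = $2,860
Sep 9, 399 sold [LIFO — newest first]: 388 @ $20 + 11 @ $19 = $7,969
Sep 12, 92 sold [LIFO — newest first]: 92 @ $19 = $1,748
Total COGS = $2,860 + $7,969 + $1,748 = $12,577
Ending inventory: 54 @ $19 = $1,026

Ending inventory = $1,026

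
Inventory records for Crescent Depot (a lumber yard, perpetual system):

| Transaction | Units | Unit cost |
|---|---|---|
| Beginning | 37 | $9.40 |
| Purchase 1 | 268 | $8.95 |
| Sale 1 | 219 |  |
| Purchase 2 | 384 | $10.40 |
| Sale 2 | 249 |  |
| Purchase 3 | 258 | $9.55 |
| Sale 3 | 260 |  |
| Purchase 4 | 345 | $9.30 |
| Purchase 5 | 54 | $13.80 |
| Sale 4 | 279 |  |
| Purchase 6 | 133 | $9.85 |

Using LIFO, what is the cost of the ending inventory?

Ending inventory = $4,595.60

Sale 1 (219) [LIFO — newest first]: 219 @ $8.95 = $1,960.05
Sale 2 (249) [LIFO — newest first]: 249 @ $10.40 = $2,589.60
Sale 3 (260) [LIFO — newest first]: 258 @ $9.55 + 2 @ $10.40 = $2,484.70
Sale 4 (279) [LIFO — newest first]: 54 @ $13.80 + 225 @ $9.30 = $2,837.70
Total COGS = $1,960.05 + $2,589.60 + $2,484.70 + $2,837.70 = $9,872.05
Ending inventory: 37 @ $9.40 + 49 @ $8.95 + 133 @ $10.40 + 120 @ $9.30 + 133 @ $9.85 = $4,595.60
Check: goods available $14,467.65 = COGS $9,872.05 + ending $4,595.60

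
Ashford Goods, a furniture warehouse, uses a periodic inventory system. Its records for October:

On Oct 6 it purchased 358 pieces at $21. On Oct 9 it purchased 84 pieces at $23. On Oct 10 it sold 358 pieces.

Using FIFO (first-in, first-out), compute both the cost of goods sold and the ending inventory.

COGS = $7,518; ending inventory = $1,932

Oct 10, 358 sold [FIFO — oldest first]: 358 @ $21 = $7,518
Ending inventory: 84 @ $23 = $1,932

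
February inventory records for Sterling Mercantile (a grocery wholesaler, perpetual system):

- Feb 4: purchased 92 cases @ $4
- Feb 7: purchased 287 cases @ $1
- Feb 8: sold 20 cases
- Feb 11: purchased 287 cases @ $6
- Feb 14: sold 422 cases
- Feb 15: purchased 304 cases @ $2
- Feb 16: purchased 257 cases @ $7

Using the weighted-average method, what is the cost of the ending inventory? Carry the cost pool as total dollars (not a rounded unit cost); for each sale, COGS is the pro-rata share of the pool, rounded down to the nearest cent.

After Feb 4: 92 on hand, pool $368.00 (≈ $4.0000 each)
After Feb 7: 379 on hand, pool $655.00 (≈ $1.7282 each)
Feb 8, sell 20: 20/379 × $655.00 → $34.56
After Feb 11: 646 on hand, pool $2,342.44 (≈ $3.6261 each)
Feb 14, sell 422: 422/646 × $2,342.44 → $1,530.20
After Feb 15: 528 on hand, pool $1,420.24 (≈ $2.6898 each)
After Feb 16: 785 on hand, pool $3,219.24 (≈ $4.1009 each)
Total COGS = $34.56 + $1,530.20 = $1,564.76
Ending inventory (cost pool remaining) = $3,219.24

Ending inventory = $3,219.24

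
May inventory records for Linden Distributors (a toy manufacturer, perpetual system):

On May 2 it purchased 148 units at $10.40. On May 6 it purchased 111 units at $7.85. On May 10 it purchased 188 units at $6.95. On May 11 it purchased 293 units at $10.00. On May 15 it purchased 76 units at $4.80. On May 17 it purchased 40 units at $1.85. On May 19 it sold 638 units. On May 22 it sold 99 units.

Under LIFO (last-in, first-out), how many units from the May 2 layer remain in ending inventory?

119

May 19, 638 sold [LIFO — newest first]: 40 @ $1.85 + 76 @ $4.80 + 293 @ $10.00 + 188 @ $6.95 + 41 @ $7.85 = $4,997.25
May 22, 99 sold [LIFO — newest first]: 70 @ $7.85 + 29 @ $10.40 = $851.10
Total COGS = $4,997.25 + $851.10 = $5,848.35
Ending inventory: 119 @ $10.40 = $1,237.60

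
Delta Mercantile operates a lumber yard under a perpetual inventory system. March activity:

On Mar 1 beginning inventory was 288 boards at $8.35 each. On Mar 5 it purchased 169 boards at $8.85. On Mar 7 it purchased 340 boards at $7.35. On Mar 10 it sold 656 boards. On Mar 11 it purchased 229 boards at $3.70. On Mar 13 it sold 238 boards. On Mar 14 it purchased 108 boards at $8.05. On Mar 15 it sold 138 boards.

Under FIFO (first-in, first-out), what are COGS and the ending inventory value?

Mar 10, 656 sold [FIFO — oldest first]: 288 @ $8.35 + 169 @ $8.85 + 199 @ $7.35 = $5,363.10
Mar 13, 238 sold [FIFO — oldest first]: 141 @ $7.35 + 97 @ $3.70 = $1,395.25
Mar 15, 138 sold [FIFO — oldest first]: 132 @ $3.70 + 6 @ $8.05 = $536.70
Total COGS = $5,363.10 + $1,395.25 + $536.70 = $7,295.05
Ending inventory: 102 @ $8.05 = $821.10

COGS = $7,295.05; ending inventory = $821.10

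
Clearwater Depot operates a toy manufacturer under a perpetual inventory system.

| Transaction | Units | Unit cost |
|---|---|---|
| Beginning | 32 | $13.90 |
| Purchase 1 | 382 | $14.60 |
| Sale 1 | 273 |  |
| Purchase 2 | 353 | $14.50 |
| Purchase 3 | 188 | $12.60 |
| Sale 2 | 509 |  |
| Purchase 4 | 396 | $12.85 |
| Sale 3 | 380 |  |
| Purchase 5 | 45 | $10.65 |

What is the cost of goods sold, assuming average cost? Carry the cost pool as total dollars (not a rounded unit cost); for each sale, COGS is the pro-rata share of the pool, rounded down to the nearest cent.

After Beginning: 32 on hand, pool $444.80 (≈ $13.9000 each)
After Purchase 1: 414 on hand, pool $6,022.00 (≈ $14.5459 each)
Sale 1, sell 273: 273/414 × $6,022.00 → $3,971.02
After Purchase 2: 494 on hand, pool $7,169.48 (≈ $14.5131 each)
After Purchase 3: 682 on hand, pool $9,538.28 (≈ $13.9857 each)
Sale 2, sell 509: 509/682 × $9,538.28 → $7,118.74
After Purchase 4: 569 on hand, pool $7,508.14 (≈ $13.1953 each)
Sale 3, sell 380: 380/569 × $7,508.14 → $5,014.22
After Purchase 5: 234 on hand, pool $2,973.17 (≈ $12.7059 each)
Total COGS = $3,971.02 + $7,118.74 + $5,014.22 = $16,103.98
Ending inventory (cost pool remaining) = $2,973.17

COGS = $16,103.98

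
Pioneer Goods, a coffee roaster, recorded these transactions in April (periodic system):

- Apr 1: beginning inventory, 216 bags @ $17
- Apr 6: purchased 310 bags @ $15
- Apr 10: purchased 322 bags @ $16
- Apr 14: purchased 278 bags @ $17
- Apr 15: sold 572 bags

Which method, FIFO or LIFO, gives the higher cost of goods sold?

LIFO

FIFO COGS: 216 @ $17 + 310 @ $15 + 46 @ $16 = $9,058
LIFO COGS: 278 @ $17 + 294 @ $16 = $9,430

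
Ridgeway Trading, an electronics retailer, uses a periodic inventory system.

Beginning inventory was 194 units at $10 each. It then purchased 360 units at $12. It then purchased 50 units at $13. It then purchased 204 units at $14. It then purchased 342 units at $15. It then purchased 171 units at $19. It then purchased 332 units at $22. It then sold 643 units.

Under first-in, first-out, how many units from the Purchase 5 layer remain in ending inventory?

171

Sale 1 (643) [FIFO — oldest first]: 194 @ $10 + 360 @ $12 + 50 @ $13 + 39 @ $14 = $7,456
Ending inventory: 165 @ $14 + 342 @ $15 + 171 @ $19 + 332 @ $22 = $17,993
Check: goods available $25,449 = COGS $7,456 + ending $17,993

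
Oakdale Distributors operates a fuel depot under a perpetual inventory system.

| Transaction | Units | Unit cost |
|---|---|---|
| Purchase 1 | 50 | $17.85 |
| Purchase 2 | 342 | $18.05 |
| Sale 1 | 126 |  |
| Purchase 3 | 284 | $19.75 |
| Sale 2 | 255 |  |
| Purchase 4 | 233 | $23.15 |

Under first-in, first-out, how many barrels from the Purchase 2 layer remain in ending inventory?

Sale 1 (126) [FIFO — oldest first]: 50 @ $17.85 + 76 @ $18.05 = $2,264.30
Sale 2 (255) [FIFO — oldest first]: 255 @ $18.05 = $4,602.75
Total COGS = $2,264.30 + $4,602.75 = $6,867.05
Ending inventory: 11 @ $18.05 + 284 @ $19.75 + 233 @ $23.15 = $11,201.50
Check: goods available $18,068.55 = COGS $6,867.05 + ending $11,201.50

11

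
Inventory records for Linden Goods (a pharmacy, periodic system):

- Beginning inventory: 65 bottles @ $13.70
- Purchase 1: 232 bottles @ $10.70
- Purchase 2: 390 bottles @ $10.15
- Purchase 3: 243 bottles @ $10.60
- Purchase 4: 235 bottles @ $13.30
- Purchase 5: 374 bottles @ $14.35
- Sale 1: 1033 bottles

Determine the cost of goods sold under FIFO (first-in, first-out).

COGS = $11,277.10

Sale 1 (1033) [FIFO — oldest first]: 65 @ $13.70 + 232 @ $10.70 + 390 @ $10.15 + 243 @ $10.60 + 103 @ $13.30 = $11,277.10
Ending inventory: 132 @ $13.30 + 374 @ $14.35 = $7,122.50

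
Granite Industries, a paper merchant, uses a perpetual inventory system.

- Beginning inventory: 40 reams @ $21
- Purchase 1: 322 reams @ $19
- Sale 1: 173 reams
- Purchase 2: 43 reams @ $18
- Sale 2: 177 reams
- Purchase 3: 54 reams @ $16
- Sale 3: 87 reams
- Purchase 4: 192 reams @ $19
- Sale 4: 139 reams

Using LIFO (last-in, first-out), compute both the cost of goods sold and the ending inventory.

Sale 1 (173) [LIFO — newest first]: 173 @ $19 = $3,287
Sale 2 (177) [LIFO — newest first]: 43 @ $18 + 134 @ $19 = $3,320
Sale 3 (87) [LIFO — newest first]: 54 @ $16 + 15 @ $19 + 18 @ $21 = $1,527
Sale 4 (139) [LIFO — newest first]: 139 @ $19 = $2,641
Total COGS = $3,287 + $3,320 + $1,527 + $2,641 = $10,775
Ending inventory: 22 @ $21 + 53 @ $19 = $1,469
Check: goods available $12,244 = COGS $10,775 + ending $1,469

COGS = $10,775; ending inventory = $1,469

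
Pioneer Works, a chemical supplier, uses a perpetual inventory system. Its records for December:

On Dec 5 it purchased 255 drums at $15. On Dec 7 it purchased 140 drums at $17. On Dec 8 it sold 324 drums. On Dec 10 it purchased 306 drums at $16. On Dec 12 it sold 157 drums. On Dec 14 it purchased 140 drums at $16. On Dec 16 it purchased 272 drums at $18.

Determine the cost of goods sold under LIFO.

Dec 8, 324 sold [LIFO — newest first]: 140 @ $17 + 184 @ $15 = $5,140
Dec 12, 157 sold [LIFO — newest first]: 157 @ $16 = $2,512
Total COGS = $5,140 + $2,512 = $7,652
Ending inventory: 71 @ $15 + 149 @ $16 + 140 @ $16 + 272 @ $18 = $10,585

COGS = $7,652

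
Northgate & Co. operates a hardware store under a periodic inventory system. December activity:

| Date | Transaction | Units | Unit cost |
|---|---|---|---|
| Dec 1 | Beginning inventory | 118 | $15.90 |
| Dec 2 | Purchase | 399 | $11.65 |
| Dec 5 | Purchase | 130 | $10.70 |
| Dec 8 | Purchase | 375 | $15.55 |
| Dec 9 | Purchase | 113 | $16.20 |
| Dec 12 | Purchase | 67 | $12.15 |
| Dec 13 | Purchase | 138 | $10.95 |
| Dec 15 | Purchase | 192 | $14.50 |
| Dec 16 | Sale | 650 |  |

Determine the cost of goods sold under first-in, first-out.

COGS = $7,962.20

Dec 16, 650 sold [FIFO — oldest first]: 118 @ $15.90 + 399 @ $11.65 + 130 @ $10.70 + 3 @ $15.55 = $7,962.20
Ending inventory: 372 @ $15.55 + 113 @ $16.20 + 67 @ $12.15 + 138 @ $10.95 + 192 @ $14.50 = $12,724.35
Check: goods available $20,686.55 = COGS $7,962.20 + ending $12,724.35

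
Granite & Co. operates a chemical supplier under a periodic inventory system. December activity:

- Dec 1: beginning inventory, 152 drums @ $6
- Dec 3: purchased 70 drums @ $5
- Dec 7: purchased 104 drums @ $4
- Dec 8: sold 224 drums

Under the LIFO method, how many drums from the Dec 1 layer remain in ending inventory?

Dec 8, 224 sold [LIFO — newest first]: 104 @ $4 + 70 @ $5 + 50 @ $6 = $1,066
Ending inventory: 102 @ $6 = $612

102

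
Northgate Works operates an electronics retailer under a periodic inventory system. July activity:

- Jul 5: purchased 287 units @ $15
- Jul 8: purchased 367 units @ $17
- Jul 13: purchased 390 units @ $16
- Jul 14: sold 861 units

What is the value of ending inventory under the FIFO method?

Ending inventory = $2,928

Jul 14, 861 sold [FIFO — oldest first]: 287 @ $15 + 367 @ $17 + 207 @ $16 = $13,856
Ending inventory: 183 @ $16 = $2,928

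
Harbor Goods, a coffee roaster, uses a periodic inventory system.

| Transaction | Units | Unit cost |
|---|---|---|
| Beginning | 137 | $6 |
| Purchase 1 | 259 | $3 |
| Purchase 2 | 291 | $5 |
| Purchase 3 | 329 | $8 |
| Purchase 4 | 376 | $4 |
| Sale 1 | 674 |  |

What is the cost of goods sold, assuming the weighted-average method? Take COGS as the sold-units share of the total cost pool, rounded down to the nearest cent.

Sale 1, sell 674: 674/1392 × $7,190.00 → $3,481.36
Ending inventory (cost pool remaining) = $3,708.64

COGS = $3,481.36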